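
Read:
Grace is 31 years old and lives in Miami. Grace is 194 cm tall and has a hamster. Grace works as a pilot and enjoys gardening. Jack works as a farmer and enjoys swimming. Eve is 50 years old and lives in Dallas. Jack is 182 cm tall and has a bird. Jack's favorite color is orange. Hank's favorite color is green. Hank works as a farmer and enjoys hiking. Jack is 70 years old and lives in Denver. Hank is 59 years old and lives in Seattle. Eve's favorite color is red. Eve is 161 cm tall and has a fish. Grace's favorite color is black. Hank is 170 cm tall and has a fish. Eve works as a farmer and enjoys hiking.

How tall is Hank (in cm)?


Hank is 170 cm tall

170


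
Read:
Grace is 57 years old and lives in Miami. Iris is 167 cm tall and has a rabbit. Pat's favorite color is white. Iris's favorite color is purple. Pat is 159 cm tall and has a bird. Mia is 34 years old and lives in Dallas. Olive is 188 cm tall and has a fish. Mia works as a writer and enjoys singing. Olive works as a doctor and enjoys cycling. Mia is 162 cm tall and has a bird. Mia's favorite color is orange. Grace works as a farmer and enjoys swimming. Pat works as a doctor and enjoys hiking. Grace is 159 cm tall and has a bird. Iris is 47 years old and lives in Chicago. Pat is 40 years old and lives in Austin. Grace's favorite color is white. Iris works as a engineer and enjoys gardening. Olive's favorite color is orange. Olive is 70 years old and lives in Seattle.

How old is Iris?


Iris is 47 years old

47


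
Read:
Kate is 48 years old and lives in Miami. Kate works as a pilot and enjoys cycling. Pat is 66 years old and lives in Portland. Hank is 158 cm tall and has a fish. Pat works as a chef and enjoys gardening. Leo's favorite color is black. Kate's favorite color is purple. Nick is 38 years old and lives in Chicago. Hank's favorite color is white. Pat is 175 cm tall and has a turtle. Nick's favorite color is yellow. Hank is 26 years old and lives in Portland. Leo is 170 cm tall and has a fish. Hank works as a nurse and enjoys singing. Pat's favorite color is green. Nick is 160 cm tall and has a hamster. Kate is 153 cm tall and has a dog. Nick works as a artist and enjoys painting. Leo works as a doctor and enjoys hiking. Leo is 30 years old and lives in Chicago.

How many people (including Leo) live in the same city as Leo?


Leo lives in Chicago. Count = 2

2


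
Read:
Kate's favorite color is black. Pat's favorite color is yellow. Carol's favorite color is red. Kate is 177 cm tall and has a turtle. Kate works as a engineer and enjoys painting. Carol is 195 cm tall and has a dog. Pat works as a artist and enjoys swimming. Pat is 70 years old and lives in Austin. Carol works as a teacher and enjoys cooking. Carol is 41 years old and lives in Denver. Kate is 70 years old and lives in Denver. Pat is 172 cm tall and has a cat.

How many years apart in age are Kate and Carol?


70 vs 41, diff = 29

29


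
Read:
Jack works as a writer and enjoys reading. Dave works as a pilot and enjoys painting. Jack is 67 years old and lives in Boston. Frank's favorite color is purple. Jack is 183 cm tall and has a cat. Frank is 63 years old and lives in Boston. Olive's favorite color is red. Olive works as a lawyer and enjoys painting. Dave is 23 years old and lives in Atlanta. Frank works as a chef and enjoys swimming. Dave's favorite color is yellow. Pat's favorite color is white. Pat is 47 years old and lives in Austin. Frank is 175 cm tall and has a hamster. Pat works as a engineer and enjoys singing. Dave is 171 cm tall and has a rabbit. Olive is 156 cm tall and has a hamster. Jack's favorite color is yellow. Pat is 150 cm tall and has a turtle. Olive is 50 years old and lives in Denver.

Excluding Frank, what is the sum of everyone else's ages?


Sum (excluding Frank): 187

187


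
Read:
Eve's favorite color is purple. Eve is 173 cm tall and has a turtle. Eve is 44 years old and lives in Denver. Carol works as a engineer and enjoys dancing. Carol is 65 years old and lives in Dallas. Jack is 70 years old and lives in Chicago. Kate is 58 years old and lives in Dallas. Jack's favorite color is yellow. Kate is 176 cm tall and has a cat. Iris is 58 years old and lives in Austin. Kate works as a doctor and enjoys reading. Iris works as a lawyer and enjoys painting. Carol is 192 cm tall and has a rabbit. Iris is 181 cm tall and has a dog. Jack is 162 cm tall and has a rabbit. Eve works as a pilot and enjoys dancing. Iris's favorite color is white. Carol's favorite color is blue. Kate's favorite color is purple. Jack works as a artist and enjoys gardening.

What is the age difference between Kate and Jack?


|58 - 70| = 12

12


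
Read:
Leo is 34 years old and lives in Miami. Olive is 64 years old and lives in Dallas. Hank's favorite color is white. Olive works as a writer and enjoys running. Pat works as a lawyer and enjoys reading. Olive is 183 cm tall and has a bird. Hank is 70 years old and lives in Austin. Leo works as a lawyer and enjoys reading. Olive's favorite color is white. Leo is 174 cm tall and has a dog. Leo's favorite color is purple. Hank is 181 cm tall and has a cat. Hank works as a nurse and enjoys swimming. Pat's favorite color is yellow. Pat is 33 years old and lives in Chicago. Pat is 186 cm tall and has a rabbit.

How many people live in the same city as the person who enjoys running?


Person with hobby running is Olive, city Dallas. Count = 1

1


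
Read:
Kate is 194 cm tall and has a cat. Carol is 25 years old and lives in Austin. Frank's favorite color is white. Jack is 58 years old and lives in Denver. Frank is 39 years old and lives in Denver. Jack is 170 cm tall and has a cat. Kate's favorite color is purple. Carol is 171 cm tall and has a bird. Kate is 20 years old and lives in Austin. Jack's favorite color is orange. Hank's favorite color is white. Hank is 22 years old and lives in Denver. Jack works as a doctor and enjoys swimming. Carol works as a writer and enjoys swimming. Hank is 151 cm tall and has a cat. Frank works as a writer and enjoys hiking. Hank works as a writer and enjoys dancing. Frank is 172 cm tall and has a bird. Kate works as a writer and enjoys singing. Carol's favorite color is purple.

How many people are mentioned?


People: Jack, Kate, Carol, Frank, Hank. Count = 5

5


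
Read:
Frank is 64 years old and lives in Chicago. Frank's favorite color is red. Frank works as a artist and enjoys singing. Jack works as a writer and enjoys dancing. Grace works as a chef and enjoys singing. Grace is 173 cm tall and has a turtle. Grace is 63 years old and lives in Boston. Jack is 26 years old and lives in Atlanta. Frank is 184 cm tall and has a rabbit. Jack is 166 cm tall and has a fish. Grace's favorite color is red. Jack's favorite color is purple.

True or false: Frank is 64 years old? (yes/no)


Frank is actually 64. yes

yes


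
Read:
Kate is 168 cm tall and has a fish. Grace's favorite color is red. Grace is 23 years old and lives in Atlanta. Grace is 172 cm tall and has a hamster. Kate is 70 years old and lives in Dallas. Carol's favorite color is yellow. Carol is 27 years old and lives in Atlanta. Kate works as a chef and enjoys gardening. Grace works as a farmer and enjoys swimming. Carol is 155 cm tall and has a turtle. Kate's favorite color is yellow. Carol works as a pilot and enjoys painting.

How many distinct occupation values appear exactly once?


Unique occupation values: 3

3


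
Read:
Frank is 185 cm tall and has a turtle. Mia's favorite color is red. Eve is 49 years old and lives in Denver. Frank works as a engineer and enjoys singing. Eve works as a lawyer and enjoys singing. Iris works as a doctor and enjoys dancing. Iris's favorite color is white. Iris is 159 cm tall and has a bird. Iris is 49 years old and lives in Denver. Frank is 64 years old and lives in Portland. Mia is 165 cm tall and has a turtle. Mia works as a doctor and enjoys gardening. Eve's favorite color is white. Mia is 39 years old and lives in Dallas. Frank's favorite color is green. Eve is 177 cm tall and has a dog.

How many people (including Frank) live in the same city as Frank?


Frank lives in Portland. Count = 1

1


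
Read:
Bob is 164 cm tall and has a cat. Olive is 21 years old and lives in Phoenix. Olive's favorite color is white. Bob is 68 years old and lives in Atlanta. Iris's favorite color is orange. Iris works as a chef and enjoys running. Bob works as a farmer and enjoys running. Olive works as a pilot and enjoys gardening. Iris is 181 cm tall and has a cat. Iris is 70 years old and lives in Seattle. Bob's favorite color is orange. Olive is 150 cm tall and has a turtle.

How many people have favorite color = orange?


Count: 2

2


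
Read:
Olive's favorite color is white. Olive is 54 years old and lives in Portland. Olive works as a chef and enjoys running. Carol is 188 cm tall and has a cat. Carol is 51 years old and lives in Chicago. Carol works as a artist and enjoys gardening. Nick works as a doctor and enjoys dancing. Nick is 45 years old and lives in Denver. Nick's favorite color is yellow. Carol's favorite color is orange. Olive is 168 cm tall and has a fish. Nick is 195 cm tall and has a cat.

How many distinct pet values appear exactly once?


Unique pet values: 1

1


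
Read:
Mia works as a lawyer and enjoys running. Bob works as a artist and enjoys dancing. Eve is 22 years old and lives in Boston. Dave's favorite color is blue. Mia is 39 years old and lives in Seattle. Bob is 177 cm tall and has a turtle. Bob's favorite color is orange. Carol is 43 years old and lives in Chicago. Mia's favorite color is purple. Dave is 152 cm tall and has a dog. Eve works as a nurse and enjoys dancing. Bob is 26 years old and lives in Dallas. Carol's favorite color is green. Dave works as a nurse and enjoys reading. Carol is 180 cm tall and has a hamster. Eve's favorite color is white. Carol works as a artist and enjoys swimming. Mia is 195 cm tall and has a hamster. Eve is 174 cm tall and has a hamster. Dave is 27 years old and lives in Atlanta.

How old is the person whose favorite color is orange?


Person with favorite color=orange is Bob, age 26

26


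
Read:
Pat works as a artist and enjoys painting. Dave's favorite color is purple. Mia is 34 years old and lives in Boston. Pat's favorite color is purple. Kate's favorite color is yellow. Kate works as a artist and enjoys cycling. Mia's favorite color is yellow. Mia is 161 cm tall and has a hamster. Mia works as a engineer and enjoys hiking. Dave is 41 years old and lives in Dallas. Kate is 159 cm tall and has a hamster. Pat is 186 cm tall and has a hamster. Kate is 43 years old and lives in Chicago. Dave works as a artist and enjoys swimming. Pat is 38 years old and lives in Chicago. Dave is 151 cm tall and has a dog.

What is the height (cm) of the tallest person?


Tallest: Pat at 186 cm

186


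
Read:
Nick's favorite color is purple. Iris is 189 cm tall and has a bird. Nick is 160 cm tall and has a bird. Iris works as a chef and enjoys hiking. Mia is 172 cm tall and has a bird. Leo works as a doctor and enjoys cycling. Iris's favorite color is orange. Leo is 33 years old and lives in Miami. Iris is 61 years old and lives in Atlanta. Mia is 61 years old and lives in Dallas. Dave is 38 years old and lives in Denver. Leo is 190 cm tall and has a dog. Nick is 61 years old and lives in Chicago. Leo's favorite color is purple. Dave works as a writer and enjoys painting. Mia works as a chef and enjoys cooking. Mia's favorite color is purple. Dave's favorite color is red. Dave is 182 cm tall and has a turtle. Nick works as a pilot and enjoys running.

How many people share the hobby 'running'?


Count: 1

1


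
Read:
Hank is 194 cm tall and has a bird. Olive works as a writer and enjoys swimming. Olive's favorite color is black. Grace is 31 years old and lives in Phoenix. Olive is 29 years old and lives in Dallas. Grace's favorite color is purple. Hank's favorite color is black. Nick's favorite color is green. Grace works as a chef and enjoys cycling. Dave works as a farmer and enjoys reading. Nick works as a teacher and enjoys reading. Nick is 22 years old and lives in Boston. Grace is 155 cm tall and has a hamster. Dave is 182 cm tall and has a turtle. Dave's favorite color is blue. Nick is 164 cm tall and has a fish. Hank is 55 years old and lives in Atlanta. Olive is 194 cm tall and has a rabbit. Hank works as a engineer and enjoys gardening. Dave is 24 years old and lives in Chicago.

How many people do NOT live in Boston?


Not in Boston: 4

4


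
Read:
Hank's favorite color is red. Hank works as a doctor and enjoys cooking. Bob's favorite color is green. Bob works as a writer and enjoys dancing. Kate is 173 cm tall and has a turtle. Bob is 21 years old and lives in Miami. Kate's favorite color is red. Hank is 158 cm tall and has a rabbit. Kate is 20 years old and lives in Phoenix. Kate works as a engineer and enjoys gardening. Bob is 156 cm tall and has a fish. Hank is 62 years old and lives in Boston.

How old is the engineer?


The engineer is Kate, age 20

20


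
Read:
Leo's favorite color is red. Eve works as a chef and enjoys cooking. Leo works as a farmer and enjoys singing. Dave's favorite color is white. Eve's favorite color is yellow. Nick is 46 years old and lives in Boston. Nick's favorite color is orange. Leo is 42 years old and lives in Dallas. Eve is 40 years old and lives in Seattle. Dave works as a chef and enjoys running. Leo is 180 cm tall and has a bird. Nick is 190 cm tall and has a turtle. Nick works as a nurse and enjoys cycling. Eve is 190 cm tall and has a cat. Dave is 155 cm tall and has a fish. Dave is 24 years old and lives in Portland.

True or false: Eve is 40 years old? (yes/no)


Eve is actually 40. yes

yes


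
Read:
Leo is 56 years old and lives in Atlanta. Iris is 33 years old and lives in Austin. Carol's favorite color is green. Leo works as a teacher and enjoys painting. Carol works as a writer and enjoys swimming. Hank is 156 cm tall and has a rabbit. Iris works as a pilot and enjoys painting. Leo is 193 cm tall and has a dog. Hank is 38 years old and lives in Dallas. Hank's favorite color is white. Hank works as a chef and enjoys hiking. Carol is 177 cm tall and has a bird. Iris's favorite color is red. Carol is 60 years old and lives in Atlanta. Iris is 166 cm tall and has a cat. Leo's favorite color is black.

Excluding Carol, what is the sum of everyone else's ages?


Sum (excluding Carol): 127

127


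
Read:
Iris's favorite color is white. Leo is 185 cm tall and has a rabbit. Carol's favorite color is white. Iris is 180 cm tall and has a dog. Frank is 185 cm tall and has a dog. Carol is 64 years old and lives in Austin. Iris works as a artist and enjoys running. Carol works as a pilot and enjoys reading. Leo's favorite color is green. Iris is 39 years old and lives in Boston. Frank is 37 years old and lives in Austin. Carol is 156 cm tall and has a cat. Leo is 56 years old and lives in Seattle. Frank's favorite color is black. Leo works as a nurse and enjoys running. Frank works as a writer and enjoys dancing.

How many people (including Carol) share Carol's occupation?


Carol is a pilot. Count = 1

1


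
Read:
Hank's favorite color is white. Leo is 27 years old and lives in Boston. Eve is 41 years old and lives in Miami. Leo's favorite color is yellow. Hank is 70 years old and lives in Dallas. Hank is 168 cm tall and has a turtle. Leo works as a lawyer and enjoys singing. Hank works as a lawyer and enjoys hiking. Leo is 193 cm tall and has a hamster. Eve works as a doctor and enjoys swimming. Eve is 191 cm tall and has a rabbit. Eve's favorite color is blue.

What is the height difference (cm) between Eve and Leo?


|191 - 193| = 2

2


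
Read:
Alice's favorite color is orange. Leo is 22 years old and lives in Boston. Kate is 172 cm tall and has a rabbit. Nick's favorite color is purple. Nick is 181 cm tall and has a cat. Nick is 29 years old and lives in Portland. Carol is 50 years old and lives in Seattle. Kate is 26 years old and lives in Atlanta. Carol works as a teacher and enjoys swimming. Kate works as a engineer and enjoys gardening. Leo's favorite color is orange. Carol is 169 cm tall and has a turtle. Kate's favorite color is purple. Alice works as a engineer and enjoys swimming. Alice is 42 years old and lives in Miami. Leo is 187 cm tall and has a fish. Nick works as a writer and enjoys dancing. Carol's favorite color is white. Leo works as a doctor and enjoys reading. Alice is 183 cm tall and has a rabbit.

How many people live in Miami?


Count in Miami: 1

1


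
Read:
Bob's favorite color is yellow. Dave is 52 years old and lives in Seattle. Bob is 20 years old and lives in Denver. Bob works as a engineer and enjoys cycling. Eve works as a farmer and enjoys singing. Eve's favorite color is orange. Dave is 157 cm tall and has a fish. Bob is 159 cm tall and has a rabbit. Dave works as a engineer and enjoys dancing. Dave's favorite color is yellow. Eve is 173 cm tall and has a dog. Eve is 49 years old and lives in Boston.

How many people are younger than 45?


Filter: 1

1


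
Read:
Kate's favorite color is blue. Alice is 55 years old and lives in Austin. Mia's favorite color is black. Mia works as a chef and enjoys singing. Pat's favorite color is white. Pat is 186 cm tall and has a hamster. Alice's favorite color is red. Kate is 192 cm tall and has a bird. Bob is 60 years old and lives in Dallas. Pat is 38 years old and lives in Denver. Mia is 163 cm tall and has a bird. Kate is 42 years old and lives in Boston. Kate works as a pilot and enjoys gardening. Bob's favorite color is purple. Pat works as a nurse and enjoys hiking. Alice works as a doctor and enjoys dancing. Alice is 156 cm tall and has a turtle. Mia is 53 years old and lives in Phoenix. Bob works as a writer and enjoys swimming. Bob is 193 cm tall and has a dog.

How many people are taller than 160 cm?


Taller than 160: 4

4


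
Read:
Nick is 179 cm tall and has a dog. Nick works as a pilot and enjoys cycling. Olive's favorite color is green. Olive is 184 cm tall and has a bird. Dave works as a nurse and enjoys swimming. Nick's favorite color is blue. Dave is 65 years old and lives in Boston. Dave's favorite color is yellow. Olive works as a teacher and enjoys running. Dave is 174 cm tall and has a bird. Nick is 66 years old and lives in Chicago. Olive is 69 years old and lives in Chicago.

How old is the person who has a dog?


Person with dog is Nick, age 66

66


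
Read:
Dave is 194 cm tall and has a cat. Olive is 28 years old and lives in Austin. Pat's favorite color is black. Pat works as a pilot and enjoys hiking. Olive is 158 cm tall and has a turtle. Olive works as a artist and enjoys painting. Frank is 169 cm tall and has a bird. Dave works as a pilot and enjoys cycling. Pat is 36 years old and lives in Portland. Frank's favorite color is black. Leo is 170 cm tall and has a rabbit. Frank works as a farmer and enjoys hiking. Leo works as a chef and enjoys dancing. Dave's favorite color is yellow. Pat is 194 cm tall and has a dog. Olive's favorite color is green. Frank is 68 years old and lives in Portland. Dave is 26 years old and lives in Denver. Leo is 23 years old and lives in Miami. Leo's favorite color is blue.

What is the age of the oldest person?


Oldest: Frank at 68

68


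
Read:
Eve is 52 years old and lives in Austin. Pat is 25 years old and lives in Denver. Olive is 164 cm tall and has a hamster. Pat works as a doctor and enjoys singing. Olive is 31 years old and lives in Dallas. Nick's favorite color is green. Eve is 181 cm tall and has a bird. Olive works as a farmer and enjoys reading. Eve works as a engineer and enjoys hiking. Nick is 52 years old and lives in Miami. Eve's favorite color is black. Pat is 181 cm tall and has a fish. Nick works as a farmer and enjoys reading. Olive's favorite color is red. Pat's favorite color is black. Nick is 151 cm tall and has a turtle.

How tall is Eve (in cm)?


Eve is 181 cm tall

181


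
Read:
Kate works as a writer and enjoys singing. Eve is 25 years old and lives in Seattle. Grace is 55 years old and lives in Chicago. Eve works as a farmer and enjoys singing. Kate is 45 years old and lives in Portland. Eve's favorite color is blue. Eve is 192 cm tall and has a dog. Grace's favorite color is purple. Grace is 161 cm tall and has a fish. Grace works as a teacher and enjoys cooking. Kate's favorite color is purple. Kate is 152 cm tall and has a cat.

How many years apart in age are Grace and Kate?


55 vs 45, diff = 10

10


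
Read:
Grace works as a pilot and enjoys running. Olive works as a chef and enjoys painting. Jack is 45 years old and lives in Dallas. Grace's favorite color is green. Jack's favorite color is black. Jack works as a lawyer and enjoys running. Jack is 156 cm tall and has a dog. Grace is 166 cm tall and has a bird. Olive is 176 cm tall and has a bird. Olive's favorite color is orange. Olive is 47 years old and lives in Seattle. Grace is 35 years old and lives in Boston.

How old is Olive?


Olive is 47 years old

47


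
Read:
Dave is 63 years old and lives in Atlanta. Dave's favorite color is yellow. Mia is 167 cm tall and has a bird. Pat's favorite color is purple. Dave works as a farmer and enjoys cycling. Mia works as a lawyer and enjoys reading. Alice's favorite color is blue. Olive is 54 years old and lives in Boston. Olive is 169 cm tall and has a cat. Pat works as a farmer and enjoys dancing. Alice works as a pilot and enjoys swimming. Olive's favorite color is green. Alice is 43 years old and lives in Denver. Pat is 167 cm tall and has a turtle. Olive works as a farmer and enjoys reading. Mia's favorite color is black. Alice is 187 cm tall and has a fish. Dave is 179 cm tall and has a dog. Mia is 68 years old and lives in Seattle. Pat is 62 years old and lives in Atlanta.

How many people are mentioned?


People: Dave, Pat, Olive, Alice, Mia. Count = 5

5


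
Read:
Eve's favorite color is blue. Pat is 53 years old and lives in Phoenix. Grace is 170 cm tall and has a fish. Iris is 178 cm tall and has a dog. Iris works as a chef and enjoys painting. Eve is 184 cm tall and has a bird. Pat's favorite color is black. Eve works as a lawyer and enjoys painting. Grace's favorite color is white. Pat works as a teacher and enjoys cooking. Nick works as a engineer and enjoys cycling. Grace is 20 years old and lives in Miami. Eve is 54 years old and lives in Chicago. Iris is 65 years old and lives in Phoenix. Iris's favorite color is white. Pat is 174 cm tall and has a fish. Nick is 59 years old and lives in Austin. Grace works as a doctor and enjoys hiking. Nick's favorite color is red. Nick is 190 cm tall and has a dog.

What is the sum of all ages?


53+54+20+59+65 = 251

251


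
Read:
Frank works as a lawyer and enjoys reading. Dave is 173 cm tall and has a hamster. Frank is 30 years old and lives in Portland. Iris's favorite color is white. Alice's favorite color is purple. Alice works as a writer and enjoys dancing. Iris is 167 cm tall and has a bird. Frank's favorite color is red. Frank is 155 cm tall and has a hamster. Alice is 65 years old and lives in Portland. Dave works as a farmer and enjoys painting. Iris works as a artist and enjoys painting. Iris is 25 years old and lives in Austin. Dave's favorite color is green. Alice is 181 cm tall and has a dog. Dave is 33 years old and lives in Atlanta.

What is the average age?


Sum=153, n=4, avg=38.25

38.25


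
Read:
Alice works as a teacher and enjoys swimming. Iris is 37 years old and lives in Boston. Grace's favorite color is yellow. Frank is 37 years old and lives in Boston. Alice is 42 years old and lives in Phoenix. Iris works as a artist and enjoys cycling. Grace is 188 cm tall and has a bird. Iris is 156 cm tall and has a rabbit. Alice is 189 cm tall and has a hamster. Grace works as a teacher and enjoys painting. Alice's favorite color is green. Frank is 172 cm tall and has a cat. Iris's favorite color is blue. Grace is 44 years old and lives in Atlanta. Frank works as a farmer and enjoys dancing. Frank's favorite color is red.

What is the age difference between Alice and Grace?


|42 - 44| = 2

2


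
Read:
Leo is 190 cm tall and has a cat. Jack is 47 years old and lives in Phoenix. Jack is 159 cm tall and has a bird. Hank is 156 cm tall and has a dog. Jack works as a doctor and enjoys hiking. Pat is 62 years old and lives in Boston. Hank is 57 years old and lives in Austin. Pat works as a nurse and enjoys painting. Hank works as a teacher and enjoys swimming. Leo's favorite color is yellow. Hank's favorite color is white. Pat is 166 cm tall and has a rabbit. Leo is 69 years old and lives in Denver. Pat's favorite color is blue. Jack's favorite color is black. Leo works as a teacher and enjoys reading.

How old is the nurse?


The nurse is Pat, age 62

62


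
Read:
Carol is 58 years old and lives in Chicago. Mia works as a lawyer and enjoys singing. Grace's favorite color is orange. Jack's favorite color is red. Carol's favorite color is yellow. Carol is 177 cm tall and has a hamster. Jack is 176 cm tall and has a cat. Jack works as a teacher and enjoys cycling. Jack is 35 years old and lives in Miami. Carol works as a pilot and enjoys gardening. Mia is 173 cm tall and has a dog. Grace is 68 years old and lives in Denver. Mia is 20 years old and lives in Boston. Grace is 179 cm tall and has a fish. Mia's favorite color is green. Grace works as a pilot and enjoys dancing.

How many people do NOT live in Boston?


Not in Boston: 3

3


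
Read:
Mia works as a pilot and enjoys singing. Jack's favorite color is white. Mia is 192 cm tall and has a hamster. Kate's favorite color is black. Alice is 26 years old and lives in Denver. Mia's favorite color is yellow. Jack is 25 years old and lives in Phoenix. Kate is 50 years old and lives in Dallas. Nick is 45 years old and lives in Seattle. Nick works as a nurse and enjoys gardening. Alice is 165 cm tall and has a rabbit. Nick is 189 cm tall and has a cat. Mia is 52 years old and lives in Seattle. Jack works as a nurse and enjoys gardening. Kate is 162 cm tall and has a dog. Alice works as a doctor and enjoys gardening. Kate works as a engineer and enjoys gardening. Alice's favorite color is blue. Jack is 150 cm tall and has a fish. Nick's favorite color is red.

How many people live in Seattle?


Count in Seattle: 2

2


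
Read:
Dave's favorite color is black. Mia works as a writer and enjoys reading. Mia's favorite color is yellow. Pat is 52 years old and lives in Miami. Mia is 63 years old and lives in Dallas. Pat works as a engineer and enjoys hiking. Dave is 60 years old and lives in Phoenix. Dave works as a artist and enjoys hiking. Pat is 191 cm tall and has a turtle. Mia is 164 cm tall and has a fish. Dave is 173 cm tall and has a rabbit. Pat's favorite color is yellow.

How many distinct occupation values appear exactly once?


Unique occupation values: 3

3


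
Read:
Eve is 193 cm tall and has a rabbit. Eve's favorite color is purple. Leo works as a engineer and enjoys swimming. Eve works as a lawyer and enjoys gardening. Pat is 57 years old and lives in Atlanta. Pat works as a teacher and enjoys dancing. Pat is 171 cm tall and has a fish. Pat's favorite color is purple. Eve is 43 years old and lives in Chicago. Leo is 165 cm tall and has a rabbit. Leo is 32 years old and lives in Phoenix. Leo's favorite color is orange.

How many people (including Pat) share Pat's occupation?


Pat is a teacher. Count = 1

1


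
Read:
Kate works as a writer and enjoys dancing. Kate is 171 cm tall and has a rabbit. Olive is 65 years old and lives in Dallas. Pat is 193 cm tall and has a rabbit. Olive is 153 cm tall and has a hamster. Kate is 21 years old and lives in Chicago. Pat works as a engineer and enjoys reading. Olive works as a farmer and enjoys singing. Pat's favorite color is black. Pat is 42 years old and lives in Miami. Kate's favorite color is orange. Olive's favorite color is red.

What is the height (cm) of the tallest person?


Tallest: Pat at 193 cm

193


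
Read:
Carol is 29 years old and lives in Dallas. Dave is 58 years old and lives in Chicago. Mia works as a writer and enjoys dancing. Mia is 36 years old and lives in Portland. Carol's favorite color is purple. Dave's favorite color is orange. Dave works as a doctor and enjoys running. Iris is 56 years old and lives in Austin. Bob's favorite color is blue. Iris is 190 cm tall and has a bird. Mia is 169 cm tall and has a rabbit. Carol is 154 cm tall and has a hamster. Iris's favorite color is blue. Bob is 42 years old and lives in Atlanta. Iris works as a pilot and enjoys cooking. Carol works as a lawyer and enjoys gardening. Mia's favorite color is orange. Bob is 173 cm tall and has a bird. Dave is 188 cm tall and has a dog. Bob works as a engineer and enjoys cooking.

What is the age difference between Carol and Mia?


|29 - 36| = 7

7


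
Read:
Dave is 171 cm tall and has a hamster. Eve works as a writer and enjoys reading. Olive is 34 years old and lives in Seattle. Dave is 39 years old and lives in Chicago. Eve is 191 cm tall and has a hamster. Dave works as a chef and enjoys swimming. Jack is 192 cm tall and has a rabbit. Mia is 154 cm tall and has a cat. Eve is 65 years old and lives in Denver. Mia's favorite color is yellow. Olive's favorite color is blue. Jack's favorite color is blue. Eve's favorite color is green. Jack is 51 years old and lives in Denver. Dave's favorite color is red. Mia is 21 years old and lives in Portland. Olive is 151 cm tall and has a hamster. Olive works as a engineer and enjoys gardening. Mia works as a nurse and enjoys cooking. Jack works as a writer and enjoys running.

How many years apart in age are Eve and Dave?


65 vs 39, diff = 26

26


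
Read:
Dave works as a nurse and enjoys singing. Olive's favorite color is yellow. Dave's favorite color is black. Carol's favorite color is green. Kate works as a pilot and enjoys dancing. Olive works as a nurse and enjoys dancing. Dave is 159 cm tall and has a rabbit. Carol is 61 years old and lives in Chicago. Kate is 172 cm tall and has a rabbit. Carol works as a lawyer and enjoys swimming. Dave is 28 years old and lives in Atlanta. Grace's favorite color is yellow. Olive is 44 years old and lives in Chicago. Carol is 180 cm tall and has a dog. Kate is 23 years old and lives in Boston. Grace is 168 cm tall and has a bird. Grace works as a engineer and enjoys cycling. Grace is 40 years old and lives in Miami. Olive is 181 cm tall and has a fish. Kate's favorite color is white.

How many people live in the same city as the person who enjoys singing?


Person with hobby singing is Dave, city Atlanta. Count = 1

1


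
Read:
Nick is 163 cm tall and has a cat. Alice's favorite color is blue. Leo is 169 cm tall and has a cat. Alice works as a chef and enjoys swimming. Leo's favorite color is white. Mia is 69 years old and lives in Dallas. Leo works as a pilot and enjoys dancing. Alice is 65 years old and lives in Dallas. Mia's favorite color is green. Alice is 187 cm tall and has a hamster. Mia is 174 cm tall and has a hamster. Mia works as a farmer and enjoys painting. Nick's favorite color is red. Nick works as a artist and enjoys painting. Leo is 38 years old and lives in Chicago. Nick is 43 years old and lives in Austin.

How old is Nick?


Nick is 43 years old

43


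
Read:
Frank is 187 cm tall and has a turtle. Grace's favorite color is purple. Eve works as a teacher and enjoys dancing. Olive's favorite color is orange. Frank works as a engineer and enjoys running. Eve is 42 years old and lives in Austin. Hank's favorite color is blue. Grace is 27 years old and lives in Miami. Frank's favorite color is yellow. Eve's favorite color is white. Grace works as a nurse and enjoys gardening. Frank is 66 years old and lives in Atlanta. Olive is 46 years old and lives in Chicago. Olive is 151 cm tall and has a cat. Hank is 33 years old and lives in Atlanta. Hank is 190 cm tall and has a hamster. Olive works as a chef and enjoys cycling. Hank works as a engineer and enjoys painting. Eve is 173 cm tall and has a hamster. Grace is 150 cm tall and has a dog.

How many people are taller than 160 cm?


Taller than 160: 3

3


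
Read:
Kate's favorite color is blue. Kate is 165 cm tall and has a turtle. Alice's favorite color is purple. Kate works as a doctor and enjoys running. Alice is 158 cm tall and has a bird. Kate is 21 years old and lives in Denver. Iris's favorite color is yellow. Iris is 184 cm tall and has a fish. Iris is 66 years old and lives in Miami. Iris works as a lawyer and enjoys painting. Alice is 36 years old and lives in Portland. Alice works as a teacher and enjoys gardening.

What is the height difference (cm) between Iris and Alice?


|184 - 158| = 26

26


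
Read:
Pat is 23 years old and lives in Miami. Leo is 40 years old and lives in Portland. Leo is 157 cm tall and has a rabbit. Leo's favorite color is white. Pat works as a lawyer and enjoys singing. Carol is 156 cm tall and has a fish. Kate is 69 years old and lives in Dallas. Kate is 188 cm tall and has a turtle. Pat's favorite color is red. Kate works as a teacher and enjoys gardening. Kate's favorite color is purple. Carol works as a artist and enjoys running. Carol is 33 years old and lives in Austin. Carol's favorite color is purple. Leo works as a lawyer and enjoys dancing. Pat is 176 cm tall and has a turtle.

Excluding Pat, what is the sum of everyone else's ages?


Sum (excluding Pat): 142

142


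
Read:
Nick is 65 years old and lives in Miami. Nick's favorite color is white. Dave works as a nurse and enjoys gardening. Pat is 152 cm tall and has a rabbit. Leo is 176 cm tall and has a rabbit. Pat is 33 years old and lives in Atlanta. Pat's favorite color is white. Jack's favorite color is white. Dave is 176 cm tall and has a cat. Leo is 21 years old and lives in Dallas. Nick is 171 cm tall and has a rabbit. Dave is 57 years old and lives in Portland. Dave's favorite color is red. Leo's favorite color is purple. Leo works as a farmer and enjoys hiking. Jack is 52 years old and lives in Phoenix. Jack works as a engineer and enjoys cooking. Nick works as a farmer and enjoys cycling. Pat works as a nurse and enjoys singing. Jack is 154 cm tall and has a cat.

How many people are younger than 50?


Filter: 2

2


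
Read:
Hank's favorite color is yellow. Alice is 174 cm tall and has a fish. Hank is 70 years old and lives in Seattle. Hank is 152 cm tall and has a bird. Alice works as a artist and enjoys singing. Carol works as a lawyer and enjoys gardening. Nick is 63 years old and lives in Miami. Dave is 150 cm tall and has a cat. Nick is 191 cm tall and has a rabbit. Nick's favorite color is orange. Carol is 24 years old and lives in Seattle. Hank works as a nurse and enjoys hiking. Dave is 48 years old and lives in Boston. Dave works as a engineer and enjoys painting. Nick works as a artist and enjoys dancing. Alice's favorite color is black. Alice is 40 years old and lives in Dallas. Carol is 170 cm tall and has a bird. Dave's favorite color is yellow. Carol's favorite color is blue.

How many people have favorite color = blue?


Count: 1

1


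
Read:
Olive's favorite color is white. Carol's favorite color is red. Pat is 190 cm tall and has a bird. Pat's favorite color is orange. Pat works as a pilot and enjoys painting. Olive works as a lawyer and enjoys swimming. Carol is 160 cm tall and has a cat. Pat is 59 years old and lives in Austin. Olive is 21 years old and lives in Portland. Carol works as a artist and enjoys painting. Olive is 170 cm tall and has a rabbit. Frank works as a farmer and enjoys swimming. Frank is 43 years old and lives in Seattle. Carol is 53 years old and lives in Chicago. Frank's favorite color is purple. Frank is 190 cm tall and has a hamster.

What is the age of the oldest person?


Oldest: Pat at 59

59


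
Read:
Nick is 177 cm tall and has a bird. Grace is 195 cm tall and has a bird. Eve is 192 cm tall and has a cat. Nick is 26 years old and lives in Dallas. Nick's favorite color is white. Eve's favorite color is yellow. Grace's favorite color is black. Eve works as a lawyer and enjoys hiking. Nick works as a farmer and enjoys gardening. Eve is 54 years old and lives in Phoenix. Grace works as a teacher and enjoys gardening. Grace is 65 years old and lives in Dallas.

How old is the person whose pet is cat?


Person with pet=cat is Eve, age 54

54


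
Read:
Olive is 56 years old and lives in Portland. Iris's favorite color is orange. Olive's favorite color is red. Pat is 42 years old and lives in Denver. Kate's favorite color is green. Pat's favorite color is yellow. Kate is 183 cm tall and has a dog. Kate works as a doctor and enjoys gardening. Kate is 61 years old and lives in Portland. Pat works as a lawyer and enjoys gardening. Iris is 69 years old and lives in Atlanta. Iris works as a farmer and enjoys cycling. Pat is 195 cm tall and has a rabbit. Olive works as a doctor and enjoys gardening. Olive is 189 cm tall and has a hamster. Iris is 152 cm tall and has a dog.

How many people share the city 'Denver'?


Count: 1

1


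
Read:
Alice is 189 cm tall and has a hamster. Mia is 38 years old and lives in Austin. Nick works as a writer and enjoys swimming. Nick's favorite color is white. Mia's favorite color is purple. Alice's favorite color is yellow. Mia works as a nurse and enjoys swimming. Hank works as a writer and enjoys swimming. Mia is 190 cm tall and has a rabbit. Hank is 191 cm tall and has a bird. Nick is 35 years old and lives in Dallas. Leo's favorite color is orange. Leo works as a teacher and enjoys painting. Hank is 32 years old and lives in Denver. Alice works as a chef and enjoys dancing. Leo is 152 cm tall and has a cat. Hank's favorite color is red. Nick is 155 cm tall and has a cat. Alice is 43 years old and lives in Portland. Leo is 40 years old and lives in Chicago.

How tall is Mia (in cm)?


Mia is 190 cm tall

190


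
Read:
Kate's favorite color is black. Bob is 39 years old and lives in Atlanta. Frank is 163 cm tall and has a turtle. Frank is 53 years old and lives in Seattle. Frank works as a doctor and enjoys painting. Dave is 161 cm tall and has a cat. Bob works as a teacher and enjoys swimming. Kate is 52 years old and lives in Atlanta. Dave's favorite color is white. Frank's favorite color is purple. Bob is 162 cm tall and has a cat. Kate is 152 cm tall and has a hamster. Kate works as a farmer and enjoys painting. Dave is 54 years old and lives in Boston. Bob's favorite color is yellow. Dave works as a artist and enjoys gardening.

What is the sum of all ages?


53+52+54+39 = 198

198


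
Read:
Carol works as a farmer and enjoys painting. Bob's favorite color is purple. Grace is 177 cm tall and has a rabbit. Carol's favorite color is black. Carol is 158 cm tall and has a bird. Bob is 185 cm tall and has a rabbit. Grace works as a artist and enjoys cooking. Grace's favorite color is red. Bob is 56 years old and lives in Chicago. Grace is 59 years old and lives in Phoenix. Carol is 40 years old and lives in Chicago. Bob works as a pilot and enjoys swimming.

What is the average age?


Sum=155, n=3, avg=51.67

51.67


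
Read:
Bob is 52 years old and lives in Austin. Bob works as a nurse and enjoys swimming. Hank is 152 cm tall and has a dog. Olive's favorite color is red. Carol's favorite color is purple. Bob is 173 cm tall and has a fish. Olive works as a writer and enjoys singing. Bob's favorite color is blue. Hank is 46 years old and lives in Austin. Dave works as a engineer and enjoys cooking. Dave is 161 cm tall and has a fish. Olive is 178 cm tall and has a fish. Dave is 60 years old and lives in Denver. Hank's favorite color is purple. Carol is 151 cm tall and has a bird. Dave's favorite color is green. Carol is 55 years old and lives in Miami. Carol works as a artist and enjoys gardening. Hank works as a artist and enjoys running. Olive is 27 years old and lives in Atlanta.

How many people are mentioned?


People: Hank, Bob, Dave, Olive, Carol. Count = 5

5


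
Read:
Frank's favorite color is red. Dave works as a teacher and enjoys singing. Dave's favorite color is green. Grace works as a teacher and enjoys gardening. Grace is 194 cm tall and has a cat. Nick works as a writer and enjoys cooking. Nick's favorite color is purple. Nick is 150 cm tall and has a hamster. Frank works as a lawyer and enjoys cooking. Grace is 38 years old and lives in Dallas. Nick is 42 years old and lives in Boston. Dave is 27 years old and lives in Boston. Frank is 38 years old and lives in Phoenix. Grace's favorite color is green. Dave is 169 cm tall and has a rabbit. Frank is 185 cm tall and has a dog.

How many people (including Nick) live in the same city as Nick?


Nick lives in Boston. Count = 2

2
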